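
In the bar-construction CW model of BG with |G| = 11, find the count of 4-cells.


In the bar-construction CW model of BG, the n-cells are indexed by
n-tuples [g_1|...|g_n] of non-identity elements of G (degenerate
simplices with some g_i = e do not contribute cells), so there are
(|G| - 1)^n n-cells.
For dim = 4 with |G| = 11:
cells = (11 - 1)^4 = 10^4 = 10000

10000


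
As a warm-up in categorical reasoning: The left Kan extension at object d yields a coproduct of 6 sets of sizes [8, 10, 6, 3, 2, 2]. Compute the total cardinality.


Pointwise, the left Kan extension (Lan_F H)(d) is the colimit, indexed
by the comma category (F downarrow d), of H composed with the
projection (F downarrow d) -> C. Here that colimit is given
as a coproduct (disjoint union) of sets, so its cardinality is the
sum of the sizes of the summands.
Coproduct of sets with sizes: 8 + 10 + 6 + 3 + 2 + 2
= 31

31


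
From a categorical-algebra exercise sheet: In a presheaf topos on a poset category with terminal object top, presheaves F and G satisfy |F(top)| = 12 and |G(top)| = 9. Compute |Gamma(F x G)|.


Global sections of a presheaf on a poset with terminal top satisfy
Gamma(H) ~ H(top). Presheaves admit pointwise products, so
(F x G)(top) = F(top) x G(top) (Cartesian product).
|Gamma(F x G)| = |F(top)| * |G(top)| = 12 * 9 = 108.

108


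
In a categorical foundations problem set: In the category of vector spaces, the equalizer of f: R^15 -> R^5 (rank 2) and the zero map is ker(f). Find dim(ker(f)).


The equalizer of f and the zero map is ker(f).
By the rank-nullity theorem: dim(ker(f)) = dim(domain) - rank(f).
dim(ker(f)) = 15 - 2 = 13

13


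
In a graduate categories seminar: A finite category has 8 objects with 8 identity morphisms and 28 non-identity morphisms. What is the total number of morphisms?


Each object has an identity morphism, giving 8 identities.
Adding the 28 non-identity morphisms:
Total = 8 + 28 = 36

36


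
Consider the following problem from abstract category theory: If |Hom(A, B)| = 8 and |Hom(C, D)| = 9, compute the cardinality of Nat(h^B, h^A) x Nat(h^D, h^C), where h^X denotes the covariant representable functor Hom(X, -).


By the Yoneda lemma, Nat(h^B, h^A) is isomorphic to Hom(A, B),
so |Nat(h^B, h^A)| = |Hom(A, B)| and |Nat(h^D, h^C)| = |Hom(C, D)|.
|Hom(A, B)| = 8, |Hom(C, D)| = 9.
|Nat(h^B, h^A) x Nat(h^D, h^C)| = 8 * 9 = 72

72


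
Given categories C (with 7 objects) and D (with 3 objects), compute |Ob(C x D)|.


The product category C x D has objects that are pairs (c, d).
Number of pairs = |Ob(C)| * |Ob(D)| = 7 * 3 = 21

21


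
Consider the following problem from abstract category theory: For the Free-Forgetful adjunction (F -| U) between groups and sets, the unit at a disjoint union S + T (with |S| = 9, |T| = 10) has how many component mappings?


The unit eta_X: X -> U(F(X)) of the Free-Forgetful adjunction
maps each element of X to a generator of F(X). For X = S + T (disjoint
union in Set), |S + T| = |S| + |T|.
Total mappings = 9 + 10 = 19.

19


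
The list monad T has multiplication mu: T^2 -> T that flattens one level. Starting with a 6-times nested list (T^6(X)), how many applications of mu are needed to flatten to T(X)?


Each application of mu: T^2 -> T removes one layer of nesting.
Starting at depth 6 (i.e., T^6(X)), we need to reach T(X).
Number of mu applications = 6 - 1 = 5

5


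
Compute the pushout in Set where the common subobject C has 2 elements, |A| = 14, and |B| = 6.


The pushout A +_C B identifies the images of C in A and B.
|A +_C B| = |A| + |B| - |C| (for injections).
= 14 + 6 - 2 = 18

18


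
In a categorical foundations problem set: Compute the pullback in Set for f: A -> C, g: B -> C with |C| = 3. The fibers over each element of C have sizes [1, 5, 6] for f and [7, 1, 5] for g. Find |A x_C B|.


The pullback A x_C B consists of pairs (a, b) with f(a) = g(b).
For each element c in C, the fiber product has |f^-1(c)| * |g^-1(c)| elements.
Summing over C: 1 * 7 + 5 * 1 + 6 * 5
= 7 + 5 + 30 = 42

42


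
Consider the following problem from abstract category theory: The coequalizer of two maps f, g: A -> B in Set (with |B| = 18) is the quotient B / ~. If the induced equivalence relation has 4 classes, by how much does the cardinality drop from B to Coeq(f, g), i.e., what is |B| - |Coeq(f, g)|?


The coequalizer Coeq(f, g) = B / ~ has one element per equivalence class.
|B| = 18, |Coeq(f, g)| = 4.
|B| - |Coeq(f, g)| = 18 - 4 = 14.

14


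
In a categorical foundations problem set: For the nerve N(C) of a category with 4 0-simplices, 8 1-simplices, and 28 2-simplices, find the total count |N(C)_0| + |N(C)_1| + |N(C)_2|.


The 2-skeleton of the nerve N(C) consists of simplices in dimensions 0, 1, 2:
  |N(C)_0| = 4 (objects)
  |N(C)_1| = 8 (morphisms)
  |N(C)_2| = 28 (composable pairs)
Total = 4 + 8 + 28 = 40

40


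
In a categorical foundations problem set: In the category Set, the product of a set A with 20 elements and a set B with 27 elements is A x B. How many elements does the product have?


In Set, the product A x B is the Cartesian product.
By the universal property, |A x B| = |A| * |B|.
|A x B| = 20 * 27 = 540

540


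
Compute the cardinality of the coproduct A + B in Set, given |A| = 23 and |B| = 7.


In Set, the coproduct A + B is the disjoint union.
|A + B| = |A| + |B| = 23 + 7 = 30

30


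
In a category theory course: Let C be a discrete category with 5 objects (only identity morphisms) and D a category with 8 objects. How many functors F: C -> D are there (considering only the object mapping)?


A functor from a discrete category C to D is determined by
where each object maps. Each of the 5 objects of C can map
to any of the 8 objects of D independently.
Number of functors = 8^5 = 32768

32768


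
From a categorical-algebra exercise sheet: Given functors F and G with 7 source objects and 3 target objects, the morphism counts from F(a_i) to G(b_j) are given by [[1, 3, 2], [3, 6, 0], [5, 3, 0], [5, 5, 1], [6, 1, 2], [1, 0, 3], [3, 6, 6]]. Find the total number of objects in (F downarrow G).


Objects of (F downarrow G) are triples (a, b, h: F(a)->G(b)).
The count equals the sum of all entries in the hom-matrix.
sum(row 0) = 6
sum(row 1) = 9
sum(row 2) = 8
sum(row 3) = 11
sum(row 4) = 9
sum(row 5) = 4
sum(row 6) = 15
Grand total = 62

62


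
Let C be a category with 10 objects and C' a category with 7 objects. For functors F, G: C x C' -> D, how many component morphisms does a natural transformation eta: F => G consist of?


A natural transformation eta: F => G assigns one component morphism per
object of the domain category.
The domain is the product category C x C', so
|Ob(C x C')| = |Ob(C)| * |Ob(C')| = 10 * 7 = 70.
Therefore eta has 70 component morphisms.

70


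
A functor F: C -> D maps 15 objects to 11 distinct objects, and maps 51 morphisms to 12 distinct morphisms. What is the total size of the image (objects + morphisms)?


The image of F consists of distinct objects and distinct morphisms.
|Im(F)| on objects = 11
|Im(F)| on morphisms = 12
Total image cardinality = 11 + 12 = 23

23


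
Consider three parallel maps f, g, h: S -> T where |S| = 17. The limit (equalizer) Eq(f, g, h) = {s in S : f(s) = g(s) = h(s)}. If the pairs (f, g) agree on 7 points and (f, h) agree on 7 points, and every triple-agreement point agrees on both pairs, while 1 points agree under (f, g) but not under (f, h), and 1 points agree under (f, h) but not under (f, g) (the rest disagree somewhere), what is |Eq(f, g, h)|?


Eq(f, g, h) is the triple-agreement set: points in S where all three
maps take the same value. Using inclusion-exclusion on the pairwise data:
Pair (f, g) agrees on 7 points; pair (f, h) on 7 points.
Points agreeing under (f, g) but not (f, h) = 1; under (f, h) but not (f, g) = 1.
Triple-agreement = agreement-in-(f, g) minus points that agree under (f, g) but not (f, h):
|Eq(f, g, h)| = 7 - 1 = 6
(cross-check via (f, h): 7 - 1 = 6.)

6


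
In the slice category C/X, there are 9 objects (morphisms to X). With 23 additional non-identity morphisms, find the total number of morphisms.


In the slice category C/X, objects are morphisms to X.
Identity morphisms: 9 (one per object of C/X).
Non-identity morphisms: 23.
Total = 9 + 23 = 32

32


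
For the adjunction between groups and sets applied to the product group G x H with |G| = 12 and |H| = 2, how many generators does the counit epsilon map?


The counit epsilon_K: F(U(K)) -> K of the Free-Forgetful adjunction
maps |K| generators of F(U(K)) into K. For K = G x H (the product group),
|G x H| = |G| * |H|.
Total generators mapped = 12 * 2 = 24.

24


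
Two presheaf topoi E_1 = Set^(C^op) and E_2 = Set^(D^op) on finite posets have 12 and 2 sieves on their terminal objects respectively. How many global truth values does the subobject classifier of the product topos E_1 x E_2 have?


In a product of presheaf topoi E_1 x E_2, the subobject classifier
is Omega = Omega_1 x Omega_2 (componentwise), so
|Omega(top)| = |Omega_1(top_1)| * |Omega_2(top_2)|.
= 12 * 2 = 24.

24


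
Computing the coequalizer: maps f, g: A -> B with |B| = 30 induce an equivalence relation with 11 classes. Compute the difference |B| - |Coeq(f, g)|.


The coequalizer Coeq(f, g) = B / ~ has one element per equivalence class.
|B| = 30, |Coeq(f, g)| = 11.
|B| - |Coeq(f, g)| = 30 - 11 = 19.

19


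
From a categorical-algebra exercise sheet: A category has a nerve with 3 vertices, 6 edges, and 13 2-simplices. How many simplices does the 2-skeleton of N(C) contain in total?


The 2-skeleton of the nerve N(C) consists of simplices in dimensions 0, 1, 2:
  |N(C)_0| = 3 (objects)
  |N(C)_1| = 6 (morphisms)
  |N(C)_2| = 13 (composable pairs)
Total = 3 + 6 + 13 = 22

22


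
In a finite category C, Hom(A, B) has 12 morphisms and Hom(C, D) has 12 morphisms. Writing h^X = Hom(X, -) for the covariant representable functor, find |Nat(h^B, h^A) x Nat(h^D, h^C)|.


By the Yoneda lemma, Nat(h^B, h^A) is isomorphic to Hom(A, B),
so |Nat(h^B, h^A)| = |Hom(A, B)| and |Nat(h^D, h^C)| = |Hom(C, D)|.
|Hom(A, B)| = 12, |Hom(C, D)| = 12.
|Nat(h^B, h^A) x Nat(h^D, h^C)| = 12 * 12 = 144

144


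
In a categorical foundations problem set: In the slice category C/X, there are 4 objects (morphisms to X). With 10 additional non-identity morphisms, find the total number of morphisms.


In the slice category C/X, objects are morphisms to X.
Identity morphisms: 4 (one per object of C/X).
Non-identity morphisms: 10.
Total = 4 + 10 = 14

14


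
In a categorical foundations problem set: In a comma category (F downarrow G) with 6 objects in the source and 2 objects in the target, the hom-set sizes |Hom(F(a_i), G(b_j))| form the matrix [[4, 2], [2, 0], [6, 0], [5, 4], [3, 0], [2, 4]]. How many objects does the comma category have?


Objects of (F downarrow G) are triples (a, b, h: F(a)->G(b)).
The count equals the sum of all entries in the hom-matrix.
sum(row 0) = 6
sum(row 1) = 2
sum(row 2) = 6
sum(row 3) = 9
sum(row 4) = 3
sum(row 5) = 6
Grand total = 32

32


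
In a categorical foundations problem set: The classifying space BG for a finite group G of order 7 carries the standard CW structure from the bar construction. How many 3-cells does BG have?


In the bar-construction CW model of BG, the n-cells are indexed by
n-tuples [g_1|...|g_n] of non-identity elements of G (degenerate
simplices with some g_i = e do not contribute cells), so there are
(|G| - 1)^n n-cells.
For dim = 3 with |G| = 7:
cells = (7 - 1)^3 = 6^3 = 216

216


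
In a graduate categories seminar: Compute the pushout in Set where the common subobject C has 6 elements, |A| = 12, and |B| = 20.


The pushout A +_C B identifies the images of C in A and B.
|A +_C B| = |A| + |B| - |C| (for injections).
= 12 + 20 - 6 = 26

26


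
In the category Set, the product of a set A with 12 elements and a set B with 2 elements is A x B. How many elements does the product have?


In Set, the product A x B is the Cartesian product.
By the universal property, |A x B| = |A| * |B|.
|A x B| = 12 * 2 = 24

24


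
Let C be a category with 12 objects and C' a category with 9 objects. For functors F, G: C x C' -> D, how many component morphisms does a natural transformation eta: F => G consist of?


A natural transformation eta: F => G assigns one component morphism per
object of the domain category.
The domain is the product category C x C', so
|Ob(C x C')| = |Ob(C)| * |Ob(C')| = 12 * 9 = 108.
Therefore eta has 108 component morphisms.

108


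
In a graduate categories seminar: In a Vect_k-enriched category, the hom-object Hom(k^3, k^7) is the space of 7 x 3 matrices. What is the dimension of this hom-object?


In Vect-enriched categories, Hom(k^n, k^m) is the space of m x n matrices.
dim(Hom(k^3, k^7)) = 7 * 3 = 21

21


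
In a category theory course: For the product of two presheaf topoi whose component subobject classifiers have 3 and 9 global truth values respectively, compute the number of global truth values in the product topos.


In a product of presheaf topoi E_1 x E_2, the subobject classifier
is Omega = Omega_1 x Omega_2 (componentwise), so
|Omega(top)| = |Omega_1(top_1)| * |Omega_2(top_2)|.
= 3 * 9 = 27.

27


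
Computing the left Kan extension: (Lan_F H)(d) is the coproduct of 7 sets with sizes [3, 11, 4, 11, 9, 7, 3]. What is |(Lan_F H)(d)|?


Pointwise, the left Kan extension (Lan_F H)(d) is the colimit, indexed
by the comma category (F downarrow d), of H composed with the
projection (F downarrow d) -> C. Here that colimit is given
as a coproduct (disjoint union) of sets, so its cardinality is the
sum of the sizes of the summands.
Coproduct of sets with sizes: 3 + 11 + 4 + 11 + 9 + 7 + 3
= 48

48


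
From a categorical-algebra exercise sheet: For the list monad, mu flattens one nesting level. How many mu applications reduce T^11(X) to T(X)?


Each application of mu: T^2 -> T removes one layer of nesting.
Starting at depth 11 (i.e., T^11(X)), we need to reach T(X).
Number of mu applications = 11 - 1 = 10

10


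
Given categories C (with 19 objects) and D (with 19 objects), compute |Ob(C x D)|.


The product category C x D has objects that are pairs (c, d).
Number of pairs = |Ob(C)| * |Ob(D)| = 19 * 19 = 361

361


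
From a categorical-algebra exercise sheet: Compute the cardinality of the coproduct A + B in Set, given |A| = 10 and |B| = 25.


In Set, the coproduct A + B is the disjoint union.
|A + B| = |A| + |B| = 10 + 25 = 35

35


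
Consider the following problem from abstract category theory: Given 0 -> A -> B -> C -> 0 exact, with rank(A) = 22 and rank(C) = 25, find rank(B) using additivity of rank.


For a short exact sequence 0 -> A -> B -> C -> 0,
rank is additive: rank(B) = rank(A) + rank(C).
rank(B) = 22 + 25 = 47

47


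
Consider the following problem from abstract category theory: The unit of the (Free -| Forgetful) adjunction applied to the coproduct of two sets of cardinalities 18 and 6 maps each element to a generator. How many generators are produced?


The unit eta_X: X -> U(F(X)) of the Free-Forgetful adjunction
maps each element of X to a generator of F(X). For X = S + T (disjoint
union in Set), |S + T| = |S| + |T|.
Total mappings = 18 + 6 = 24.

24


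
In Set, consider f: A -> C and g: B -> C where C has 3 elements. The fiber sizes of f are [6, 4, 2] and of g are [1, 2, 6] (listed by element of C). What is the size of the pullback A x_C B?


The pullback A x_C B consists of pairs (a, b) with f(a) = g(b).
For each element c in C, the fiber product has |f^-1(c)| * |g^-1(c)| elements.
Summing over C: 6 * 1 + 4 * 2 + 2 * 6
= 6 + 8 + 12 = 26

26


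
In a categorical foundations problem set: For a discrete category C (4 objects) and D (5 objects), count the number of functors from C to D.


A functor from a discrete category C to D is determined by
where each object maps. Each of the 4 objects of C can map
to any of the 5 objects of D independently.
Number of functors = 5^4 = 625

625


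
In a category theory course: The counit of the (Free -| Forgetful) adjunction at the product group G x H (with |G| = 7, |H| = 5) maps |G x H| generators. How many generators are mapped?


The counit epsilon_K: F(U(K)) -> K of the Free-Forgetful adjunction
maps |K| generators of F(U(K)) into K. For K = G x H (the product group),
|G x H| = |G| * |H|.
Total generators mapped = 7 * 5 = 35.

35


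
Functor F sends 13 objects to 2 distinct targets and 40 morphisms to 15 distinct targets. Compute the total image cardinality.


The image of F consists of distinct objects and distinct morphisms.
|Im(F)| on objects = 2
|Im(F)| on morphisms = 15
Total image cardinality = 2 + 15 = 17

17


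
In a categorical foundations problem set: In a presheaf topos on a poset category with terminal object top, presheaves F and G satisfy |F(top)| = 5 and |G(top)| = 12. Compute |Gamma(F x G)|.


Global sections of a presheaf on a poset with terminal top satisfy
Gamma(H) ~ H(top). Presheaves admit pointwise products, so
(F x G)(top) = F(top) x G(top) (Cartesian product).
|Gamma(F x G)| = |F(top)| * |G(top)| = 5 * 12 = 60.

60


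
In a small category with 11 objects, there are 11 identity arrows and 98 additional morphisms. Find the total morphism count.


Each object has an identity morphism, giving 11 identities.
Adding the 98 non-identity morphisms:
Total = 11 + 98 = 109

109


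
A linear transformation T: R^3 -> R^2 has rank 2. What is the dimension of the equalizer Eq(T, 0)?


The equalizer of f and the zero map is ker(f).
By the rank-nullity theorem: dim(ker(f)) = dim(domain) - rank(f).
dim(ker(f)) = 3 - 2 = 1

1


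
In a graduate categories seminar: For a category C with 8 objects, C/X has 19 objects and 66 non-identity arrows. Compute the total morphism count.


In the slice category C/X, objects are morphisms to X.
Identity morphisms: 19 (one per object of C/X).
Non-identity morphisms: 66.
Total = 19 + 66 = 85

85


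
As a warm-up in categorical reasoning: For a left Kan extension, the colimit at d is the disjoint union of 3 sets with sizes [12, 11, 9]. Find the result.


Pointwise, the left Kan extension (Lan_F H)(d) is the colimit, indexed
by the comma category (F downarrow d), of H composed with the
projection (F downarrow d) -> C. Here that colimit is given
as a coproduct (disjoint union) of sets, so its cardinality is the
sum of the sizes of the summands.
Coproduct of sets with sizes: 12 + 11 + 9
= 32

32


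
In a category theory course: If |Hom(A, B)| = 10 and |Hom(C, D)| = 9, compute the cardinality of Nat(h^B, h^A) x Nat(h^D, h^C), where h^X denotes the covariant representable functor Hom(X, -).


By the Yoneda lemma, Nat(h^B, h^A) is isomorphic to Hom(A, B),
so |Nat(h^B, h^A)| = |Hom(A, B)| and |Nat(h^D, h^C)| = |Hom(C, D)|.
|Hom(A, B)| = 10, |Hom(C, D)| = 9.
|Nat(h^B, h^A) x Nat(h^D, h^C)| = 10 * 9 = 90

90


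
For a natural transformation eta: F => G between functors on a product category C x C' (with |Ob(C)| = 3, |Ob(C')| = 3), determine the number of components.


A natural transformation eta: F => G assigns one component morphism per
object of the domain category.
The domain is the product category C x C', so
|Ob(C x C')| = |Ob(C)| * |Ob(C')| = 3 * 3 = 9.
Therefore eta has 9 component morphisms.

9


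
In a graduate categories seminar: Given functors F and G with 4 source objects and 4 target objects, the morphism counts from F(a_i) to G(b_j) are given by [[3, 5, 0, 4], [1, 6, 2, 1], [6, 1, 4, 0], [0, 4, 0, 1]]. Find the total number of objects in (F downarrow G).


Objects of (F downarrow G) are triples (a, b, h: F(a)->G(b)).
The count equals the sum of all entries in the hom-matrix.
sum(row 0) = 12
sum(row 1) = 10
sum(row 2) = 11
sum(row 3) = 5
Grand total = 38

38


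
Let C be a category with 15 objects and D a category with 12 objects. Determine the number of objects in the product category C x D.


The product category C x D has objects that are pairs (c, d).
Number of pairs = |Ob(C)| * |Ob(D)| = 15 * 12 = 180

180


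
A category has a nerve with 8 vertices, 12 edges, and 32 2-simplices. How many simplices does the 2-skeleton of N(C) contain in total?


The 2-skeleton of the nerve N(C) consists of simplices in dimensions 0, 1, 2:
  |N(C)_0| = 8 (objects)
  |N(C)_1| = 12 (morphisms)
  |N(C)_2| = 32 (composable pairs)
Total = 8 + 12 + 32 = 52

52


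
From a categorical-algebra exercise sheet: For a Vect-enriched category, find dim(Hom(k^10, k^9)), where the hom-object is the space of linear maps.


In Vect-enriched categories, Hom(k^n, k^m) is the space of m x n matrices.
dim(Hom(k^10, k^9)) = 9 * 10 = 90

90


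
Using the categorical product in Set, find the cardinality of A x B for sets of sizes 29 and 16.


In Set, the product A x B is the Cartesian product.
By the universal property, |A x B| = |A| * |B|.
|A x B| = 29 * 16 = 464

464


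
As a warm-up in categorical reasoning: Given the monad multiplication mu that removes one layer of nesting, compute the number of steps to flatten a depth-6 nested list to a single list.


Each application of mu: T^2 -> T removes one layer of nesting.
Starting at depth 6 (i.e., T^6(X)), we need to reach T(X).
Number of mu applications = 6 - 1 = 5

5


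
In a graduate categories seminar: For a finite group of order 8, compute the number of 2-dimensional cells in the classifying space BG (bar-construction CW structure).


In the bar-construction CW model of BG, the n-cells are indexed by
n-tuples [g_1|...|g_n] of non-identity elements of G (degenerate
simplices with some g_i = e do not contribute cells), so there are
(|G| - 1)^n n-cells.
For dim = 2 with |G| = 8:
cells = (8 - 1)^2 = 7^2 = 49

49


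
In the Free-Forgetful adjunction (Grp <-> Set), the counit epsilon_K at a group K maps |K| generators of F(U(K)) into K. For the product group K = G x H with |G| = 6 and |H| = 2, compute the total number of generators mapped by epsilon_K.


The counit epsilon_K: F(U(K)) -> K of the Free-Forgetful adjunction
maps |K| generators of F(U(K)) into K. For K = G x H (the product group),
|G x H| = |G| * |H|.
Total generators mapped = 6 * 2 = 12.

12


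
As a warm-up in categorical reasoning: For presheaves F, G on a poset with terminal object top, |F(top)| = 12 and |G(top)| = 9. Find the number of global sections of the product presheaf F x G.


Global sections of a presheaf on a poset with terminal top satisfy
Gamma(H) ~ H(top). Presheaves admit pointwise products, so
(F x G)(top) = F(top) x G(top) (Cartesian product).
|Gamma(F x G)| = |F(top)| * |G(top)| = 12 * 9 = 108.

108


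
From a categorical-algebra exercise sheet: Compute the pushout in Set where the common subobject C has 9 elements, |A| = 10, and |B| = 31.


The pushout A +_C B identifies the images of C in A and B.
|A +_C B| = |A| + |B| - |C| (for injections).
= 10 + 31 - 9 = 32

32


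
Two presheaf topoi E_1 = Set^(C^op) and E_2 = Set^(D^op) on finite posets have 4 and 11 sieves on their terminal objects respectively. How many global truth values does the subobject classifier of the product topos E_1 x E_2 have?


In a product of presheaf topoi E_1 x E_2, the subobject classifier
is Omega = Omega_1 x Omega_2 (componentwise), so
|Omega(top)| = |Omega_1(top_1)| * |Omega_2(top_2)|.
= 4 * 11 = 44.

44


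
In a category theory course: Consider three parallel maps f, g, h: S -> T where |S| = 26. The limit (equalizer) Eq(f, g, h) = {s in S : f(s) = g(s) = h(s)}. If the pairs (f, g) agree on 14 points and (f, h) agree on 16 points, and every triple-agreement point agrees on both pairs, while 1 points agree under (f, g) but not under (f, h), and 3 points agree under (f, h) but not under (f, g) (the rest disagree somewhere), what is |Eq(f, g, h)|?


Eq(f, g, h) is the triple-agreement set: points in S where all three
maps take the same value. Using inclusion-exclusion on the pairwise data:
Pair (f, g) agrees on 14 points; pair (f, h) on 16 points.
Points agreeing under (f, g) but not (f, h) = 1; under (f, h) but not (f, g) = 3.
Triple-agreement = agreement-in-(f, g) minus points that agree under (f, g) but not (f, h):
|Eq(f, g, h)| = 14 - 1 = 13
(cross-check via (f, h): 16 - 3 = 13.)

13


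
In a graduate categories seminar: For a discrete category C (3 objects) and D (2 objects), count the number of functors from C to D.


A functor from a discrete category C to D is determined by
where each object maps. Each of the 3 objects of C can map
to any of the 2 objects of D independently.
Number of functors = 2^3 = 8

8


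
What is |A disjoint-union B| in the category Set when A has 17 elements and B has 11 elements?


In Set, the coproduct A + B is the disjoint union.
|A + B| = |A| + |B| = 17 + 11 = 28

28


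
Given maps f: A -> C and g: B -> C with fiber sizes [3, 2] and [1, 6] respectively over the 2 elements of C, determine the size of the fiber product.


The pullback A x_C B consists of pairs (a, b) with f(a) = g(b).
For each element c in C, the fiber product has |f^-1(c)| * |g^-1(c)| elements.
Summing over C: 3 * 1 + 2 * 6
= 3 + 12 = 15

15


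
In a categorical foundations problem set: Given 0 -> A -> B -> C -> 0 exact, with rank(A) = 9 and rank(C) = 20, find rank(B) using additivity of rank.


For a short exact sequence 0 -> A -> B -> C -> 0,
rank is additive: rank(B) = rank(A) + rank(C).
rank(B) = 9 + 20 = 29

29


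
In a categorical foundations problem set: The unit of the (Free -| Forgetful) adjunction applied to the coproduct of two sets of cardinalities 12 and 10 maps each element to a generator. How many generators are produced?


The unit eta_X: X -> U(F(X)) of the Free-Forgetful adjunction
maps each element of X to a generator of F(X). For X = S + T (disjoint
union in Set), |S + T| = |S| + |T|.
Total mappings = 12 + 10 = 22.

22


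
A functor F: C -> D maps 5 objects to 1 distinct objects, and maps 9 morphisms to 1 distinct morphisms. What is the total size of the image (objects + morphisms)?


The image of F consists of distinct objects and distinct morphisms.
|Im(F)| on objects = 1
|Im(F)| on morphisms = 1
Total image cardinality = 1 + 1 = 2

2


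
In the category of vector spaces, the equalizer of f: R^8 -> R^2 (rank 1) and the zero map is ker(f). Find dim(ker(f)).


The equalizer of f and the zero map is ker(f).
By the rank-nullity theorem: dim(ker(f)) = dim(domain) - rank(f).
dim(ker(f)) = 8 - 1 = 7

7


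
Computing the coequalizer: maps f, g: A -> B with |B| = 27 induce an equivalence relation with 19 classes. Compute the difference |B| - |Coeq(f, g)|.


The coequalizer Coeq(f, g) = B / ~ has one element per equivalence class.
|B| = 27, |Coeq(f, g)| = 19.
|B| - |Coeq(f, g)| = 27 - 19 = 8.

8


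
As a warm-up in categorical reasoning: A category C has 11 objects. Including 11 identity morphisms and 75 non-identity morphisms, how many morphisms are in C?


Each object has an identity morphism, giving 11 identities.
Adding the 75 non-identity morphisms:
Total = 11 + 75 = 86

86


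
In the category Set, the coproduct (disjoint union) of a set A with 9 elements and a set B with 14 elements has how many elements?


In Set, the coproduct A + B is the disjoint union.
|A + B| = |A| + |B| = 9 + 14 = 23

23


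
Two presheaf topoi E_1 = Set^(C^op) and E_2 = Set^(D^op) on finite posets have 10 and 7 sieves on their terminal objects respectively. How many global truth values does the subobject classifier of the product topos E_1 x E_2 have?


In a product of presheaf topoi E_1 x E_2, the subobject classifier
is Omega = Omega_1 x Omega_2 (componentwise), so
|Omega(top)| = |Omega_1(top_1)| * |Omega_2(top_2)|.
= 10 * 7 = 70.

70


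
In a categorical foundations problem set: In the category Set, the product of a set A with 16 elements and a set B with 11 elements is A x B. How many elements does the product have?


In Set, the product A x B is the Cartesian product.
By the universal property, |A x B| = |A| * |B|.
|A x B| = 16 * 11 = 176

176


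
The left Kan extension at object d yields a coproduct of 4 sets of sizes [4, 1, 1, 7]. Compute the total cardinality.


Pointwise, the left Kan extension (Lan_F H)(d) is the colimit, indexed
by the comma category (F downarrow d), of H composed with the
projection (F downarrow d) -> C. Here that colimit is given
as a coproduct (disjoint union) of sets, so its cardinality is the
sum of the sizes of the summands.
Coproduct of sets with sizes: 4 + 1 + 1 + 7
= 13

13


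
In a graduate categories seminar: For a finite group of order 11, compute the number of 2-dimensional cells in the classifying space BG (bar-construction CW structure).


In the bar-construction CW model of BG, the n-cells are indexed by
n-tuples [g_1|...|g_n] of non-identity elements of G (degenerate
simplices with some g_i = e do not contribute cells), so there are
(|G| - 1)^n n-cells.
For dim = 2 with |G| = 11:
cells = (11 - 1)^2 = 10^2 = 100

100


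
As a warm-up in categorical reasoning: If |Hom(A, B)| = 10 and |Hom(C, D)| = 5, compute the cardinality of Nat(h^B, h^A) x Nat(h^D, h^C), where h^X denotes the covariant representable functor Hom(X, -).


By the Yoneda lemma, Nat(h^B, h^A) is isomorphic to Hom(A, B),
so |Nat(h^B, h^A)| = |Hom(A, B)| and |Nat(h^D, h^C)| = |Hom(C, D)|.
|Hom(A, B)| = 10, |Hom(C, D)| = 5.
|Nat(h^B, h^A) x Nat(h^D, h^C)| = 10 * 5 = 50

50


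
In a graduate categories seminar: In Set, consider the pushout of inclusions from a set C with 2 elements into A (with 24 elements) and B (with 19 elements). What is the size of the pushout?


The pushout A +_C B identifies the images of C in A and B.
|A +_C B| = |A| + |B| - |C| (for injections).
= 24 + 19 - 2 = 41

41


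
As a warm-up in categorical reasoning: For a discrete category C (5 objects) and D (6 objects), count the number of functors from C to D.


A functor from a discrete category C to D is determined by
where each object maps. Each of the 5 objects of C can map
to any of the 6 objects of D independently.
Number of functors = 6^5 = 7776

7776


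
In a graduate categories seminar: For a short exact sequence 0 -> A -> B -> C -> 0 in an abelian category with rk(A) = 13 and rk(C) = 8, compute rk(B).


For a short exact sequence 0 -> A -> B -> C -> 0,
rank is additive: rank(B) = rank(A) + rank(C).
rank(B) = 13 + 8 = 21

21


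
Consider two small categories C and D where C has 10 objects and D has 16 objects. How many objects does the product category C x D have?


The product category C x D has objects that are pairs (c, d).
Number of pairs = |Ob(C)| * |Ob(D)| = 10 * 16 = 160

160


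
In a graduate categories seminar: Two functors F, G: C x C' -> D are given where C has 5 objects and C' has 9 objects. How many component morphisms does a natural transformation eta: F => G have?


A natural transformation eta: F => G assigns one component morphism per
object of the domain category.
The domain is the product category C x C', so
|Ob(C x C')| = |Ob(C)| * |Ob(C')| = 5 * 9 = 45.
Therefore eta has 45 component morphisms.

45


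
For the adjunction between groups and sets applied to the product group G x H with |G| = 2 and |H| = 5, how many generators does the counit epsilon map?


The counit epsilon_K: F(U(K)) -> K of the Free-Forgetful adjunction
maps |K| generators of F(U(K)) into K. For K = G x H (the product group),
|G x H| = |G| * |H|.
Total generators mapped = 2 * 5 = 10.

10


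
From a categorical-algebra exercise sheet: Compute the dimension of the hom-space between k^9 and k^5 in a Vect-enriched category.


In Vect-enriched categories, Hom(k^n, k^m) is the space of m x n matrices.
dim(Hom(k^9, k^5)) = 5 * 9 = 45

45


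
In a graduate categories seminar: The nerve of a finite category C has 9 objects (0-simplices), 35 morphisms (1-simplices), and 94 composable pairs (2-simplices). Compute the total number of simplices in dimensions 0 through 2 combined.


The 2-skeleton of the nerve N(C) consists of simplices in dimensions 0, 1, 2:
  |N(C)_0| = 9 (objects)
  |N(C)_1| = 35 (morphisms)
  |N(C)_2| = 94 (composable pairs)
Total = 9 + 35 + 94 = 138

138


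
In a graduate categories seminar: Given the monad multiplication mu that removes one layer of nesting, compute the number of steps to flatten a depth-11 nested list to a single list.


Each application of mu: T^2 -> T removes one layer of nesting.
Starting at depth 11 (i.e., T^11(X)), we need to reach T(X).
Number of mu applications = 11 - 1 = 10

10


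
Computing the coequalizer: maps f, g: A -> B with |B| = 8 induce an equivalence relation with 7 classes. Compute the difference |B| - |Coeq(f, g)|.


The coequalizer Coeq(f, g) = B / ~ has one element per equivalence class.
|B| = 8, |Coeq(f, g)| = 7.
|B| - |Coeq(f, g)| = 8 - 7 = 1.

1


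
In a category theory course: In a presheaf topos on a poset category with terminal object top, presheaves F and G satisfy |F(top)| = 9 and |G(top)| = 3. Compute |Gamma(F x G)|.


Global sections of a presheaf on a poset with terminal top satisfy
Gamma(H) ~ H(top). Presheaves admit pointwise products, so
(F x G)(top) = F(top) x G(top) (Cartesian product).
|Gamma(F x G)| = |F(top)| * |G(top)| = 9 * 3 = 27.

27


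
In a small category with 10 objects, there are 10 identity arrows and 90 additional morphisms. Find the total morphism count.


Each object has an identity morphism, giving 10 identities.
Adding the 90 non-identity morphisms:
Total = 10 + 90 = 100

100


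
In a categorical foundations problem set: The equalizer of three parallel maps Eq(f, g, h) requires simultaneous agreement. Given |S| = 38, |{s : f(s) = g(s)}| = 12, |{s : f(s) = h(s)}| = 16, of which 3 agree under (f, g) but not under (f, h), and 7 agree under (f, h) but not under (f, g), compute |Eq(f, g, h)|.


Eq(f, g, h) is the triple-agreement set: points in S where all three
maps take the same value. Using inclusion-exclusion on the pairwise data:
Pair (f, g) agrees on 12 points; pair (f, h) on 16 points.
Points agreeing under (f, g) but not (f, h) = 3; under (f, h) but not (f, g) = 7.
Triple-agreement = agreement-in-(f, g) minus points that agree under (f, g) but not (f, h):
|Eq(f, g, h)| = 12 - 3 = 9
(cross-check via (f, h): 16 - 7 = 9.)

9


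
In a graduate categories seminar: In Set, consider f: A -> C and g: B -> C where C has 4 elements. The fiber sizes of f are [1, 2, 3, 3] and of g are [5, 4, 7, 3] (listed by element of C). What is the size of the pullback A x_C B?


The pullback A x_C B consists of pairs (a, b) with f(a) = g(b).
For each element c in C, the fiber product has |f^-1(c)| * |g^-1(c)| elements.
Summing over C: 1 * 5 + 2 * 4 + 3 * 7 + 3 * 3
= 5 + 8 + 21 + 9 = 43

43


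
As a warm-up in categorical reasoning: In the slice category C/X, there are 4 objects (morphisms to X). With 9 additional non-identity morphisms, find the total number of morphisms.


In the slice category C/X, objects are morphisms to X.
Identity morphisms: 4 (one per object of C/X).
Non-identity morphisms: 9.
Total = 4 + 9 = 13

13


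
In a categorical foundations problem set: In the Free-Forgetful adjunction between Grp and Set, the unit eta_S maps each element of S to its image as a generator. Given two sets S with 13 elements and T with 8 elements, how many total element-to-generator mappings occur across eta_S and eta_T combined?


The unit eta_X: X -> U(F(X)) of the Free-Forgetful adjunction
maps each element of X to a generator of F(X). For X = S + T (disjoint
union in Set), |S + T| = |S| + |T|.
Total mappings = 13 + 8 = 21.

21


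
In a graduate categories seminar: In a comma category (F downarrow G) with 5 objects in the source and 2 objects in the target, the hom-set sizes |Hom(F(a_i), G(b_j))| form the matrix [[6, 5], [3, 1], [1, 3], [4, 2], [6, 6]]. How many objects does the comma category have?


Objects of (F downarrow G) are triples (a, b, h: F(a)->G(b)).
The count equals the sum of all entries in the hom-matrix.
sum(row 0) = 11
sum(row 1) = 4
sum(row 2) = 4
sum(row 3) = 6
sum(row 4) = 12
Grand total = 37

37


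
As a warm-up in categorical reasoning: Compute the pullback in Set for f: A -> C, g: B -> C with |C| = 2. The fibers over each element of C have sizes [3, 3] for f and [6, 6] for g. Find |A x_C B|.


The pullback A x_C B consists of pairs (a, b) with f(a) = g(b).
For each element c in C, the fiber product has |f^-1(c)| * |g^-1(c)| elements.
Summing over C: 3 * 6 + 3 * 6
= 18 + 18 = 36

36


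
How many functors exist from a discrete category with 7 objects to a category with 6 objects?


A functor from a discrete category C to D is determined by
where each object maps. Each of the 7 objects of C can map
to any of the 6 objects of D independently.
Number of functors = 6^7 = 279936

279936


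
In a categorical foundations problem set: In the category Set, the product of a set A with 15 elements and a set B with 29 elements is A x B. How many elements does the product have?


In Set, the product A x B is the Cartesian product.
By the universal property, |A x B| = |A| * |B|.
|A x B| = 15 * 29 = 435

435


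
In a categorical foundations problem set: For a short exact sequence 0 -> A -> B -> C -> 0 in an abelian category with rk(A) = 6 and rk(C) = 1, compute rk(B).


For a short exact sequence 0 -> A -> B -> C -> 0,
rank is additive: rank(B) = rank(A) + rank(C).
rank(B) = 6 + 1 = 7

7


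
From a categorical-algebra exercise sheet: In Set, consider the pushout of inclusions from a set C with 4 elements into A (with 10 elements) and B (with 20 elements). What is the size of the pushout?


The pushout A +_C B identifies the images of C in A and B.
|A +_C B| = |A| + |B| - |C| (for injections).
= 10 + 20 - 4 = 26

26


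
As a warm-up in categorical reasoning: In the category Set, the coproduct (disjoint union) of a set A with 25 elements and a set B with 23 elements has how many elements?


In Set, the coproduct A + B is the disjoint union.
|A + B| = |A| + |B| = 25 + 23 = 48

48


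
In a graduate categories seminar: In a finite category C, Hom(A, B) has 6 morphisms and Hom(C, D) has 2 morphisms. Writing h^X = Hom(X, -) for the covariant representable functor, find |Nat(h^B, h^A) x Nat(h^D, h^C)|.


By the Yoneda lemma, Nat(h^B, h^A) is isomorphic to Hom(A, B),
so |Nat(h^B, h^A)| = |Hom(A, B)| and |Nat(h^D, h^C)| = |Hom(C, D)|.
|Hom(A, B)| = 6, |Hom(C, D)| = 2.
|Nat(h^B, h^A) x Nat(h^D, h^C)| = 6 * 2 = 12

12


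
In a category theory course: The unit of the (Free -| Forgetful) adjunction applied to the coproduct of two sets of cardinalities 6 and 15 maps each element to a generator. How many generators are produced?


The unit eta_X: X -> U(F(X)) of the Free-Forgetful adjunction
maps each element of X to a generator of F(X). For X = S + T (disjoint
union in Set), |S + T| = |S| + |T|.
Total mappings = 6 + 15 = 21.

21


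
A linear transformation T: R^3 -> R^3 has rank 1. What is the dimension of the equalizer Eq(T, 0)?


The equalizer of f and the zero map is ker(f).
By the rank-nullity theorem: dim(ker(f)) = dim(domain) - rank(f).
dim(ker(f)) = 3 - 1 = 2

2


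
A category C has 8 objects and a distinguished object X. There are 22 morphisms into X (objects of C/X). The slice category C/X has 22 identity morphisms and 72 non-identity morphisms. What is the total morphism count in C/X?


In the slice category C/X, objects are morphisms to X.
Identity morphisms: 22 (one per object of C/X).
Non-identity morphisms: 72.
Total = 22 + 72 = 94

94


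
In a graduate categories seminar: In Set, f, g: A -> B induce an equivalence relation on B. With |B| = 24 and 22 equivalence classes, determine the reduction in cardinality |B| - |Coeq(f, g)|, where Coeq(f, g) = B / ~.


The coequalizer Coeq(f, g) = B / ~ has one element per equivalence class.
|B| = 24, |Coeq(f, g)| = 22.
|B| - |Coeq(f, g)| = 24 - 22 = 2.

2


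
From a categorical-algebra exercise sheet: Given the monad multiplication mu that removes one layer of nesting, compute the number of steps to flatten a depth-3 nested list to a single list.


Each application of mu: T^2 -> T removes one layer of nesting.
Starting at depth 3 (i.e., T^3(X)), we need to reach T(X).
Number of mu applications = 3 - 1 = 2

2
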